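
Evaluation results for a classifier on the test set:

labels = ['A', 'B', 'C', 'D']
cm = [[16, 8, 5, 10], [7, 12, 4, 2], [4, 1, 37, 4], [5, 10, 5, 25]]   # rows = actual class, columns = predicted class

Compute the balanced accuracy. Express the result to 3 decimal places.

Balanced accuracy = mean of per-class recall.
  A: recall = 16/39 = 0.4103
  B: recall = 12/25 = 0.4800
  C: recall = 37/46 = 0.8043
  D: recall = 25/45 = 0.5556
Mean = (0.4103 + 0.4800 + 0.8043 + 0.5556) / 4 = 0.563

0.563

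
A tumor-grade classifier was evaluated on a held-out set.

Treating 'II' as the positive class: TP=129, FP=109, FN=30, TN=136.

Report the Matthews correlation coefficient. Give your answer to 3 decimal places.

MCC = (TP·TN − FP·FN) / √((TP+FP)(TP+FN)(TN+FP)(TN+FN))
Numerator = 129·136 − 109·30 = 14274
Denominator = √(238·159·245·166) = √1539034140 = 39230.5256
MCC = 14274 / 39230.5256 = 0.364

0.364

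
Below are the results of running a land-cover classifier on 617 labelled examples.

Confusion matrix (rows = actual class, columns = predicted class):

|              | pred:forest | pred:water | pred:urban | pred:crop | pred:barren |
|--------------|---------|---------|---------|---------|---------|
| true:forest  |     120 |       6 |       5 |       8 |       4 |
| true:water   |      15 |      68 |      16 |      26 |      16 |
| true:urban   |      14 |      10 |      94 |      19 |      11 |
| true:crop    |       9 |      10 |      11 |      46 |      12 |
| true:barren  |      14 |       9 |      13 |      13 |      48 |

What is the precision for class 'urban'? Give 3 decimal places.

0.676

Take TP from the diagonal, FP from the rest of the 'urban' prediction marginal, FN from the rest of the 'urban' actual marginal.
precision = TP/(TP+FP).
urban: TP=94, FP=5+16+11+13=45 → 94/139 = 0.6763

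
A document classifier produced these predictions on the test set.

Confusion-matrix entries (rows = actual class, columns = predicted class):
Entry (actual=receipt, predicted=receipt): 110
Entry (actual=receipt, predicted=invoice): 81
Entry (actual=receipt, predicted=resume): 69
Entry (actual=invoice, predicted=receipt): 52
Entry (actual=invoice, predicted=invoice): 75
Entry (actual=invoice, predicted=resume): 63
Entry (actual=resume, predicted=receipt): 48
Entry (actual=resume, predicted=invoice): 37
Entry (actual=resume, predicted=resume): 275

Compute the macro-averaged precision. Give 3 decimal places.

0.529

Per-class precision (TP/(TP+FP)):
  receipt: TP=110, FP=52+48=100 → 110/210 = 0.5238
  invoice: TP=75, FP=81+37=118 → 75/193 = 0.3886
  resume: TP=275, FP=69+63=132 → 275/407 = 0.6757
Macro-precision = mean = (0.5238 + 0.3886 + 0.6757) / 3 = 0.529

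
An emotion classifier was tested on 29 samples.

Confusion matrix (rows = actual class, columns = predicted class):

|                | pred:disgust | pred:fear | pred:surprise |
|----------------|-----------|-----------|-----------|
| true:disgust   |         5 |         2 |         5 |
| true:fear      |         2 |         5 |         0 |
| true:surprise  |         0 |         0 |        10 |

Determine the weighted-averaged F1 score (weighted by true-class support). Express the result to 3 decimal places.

Per-class F1 score (2·TP/(2·TP+FP+FN)):
  disgust: TP=5, FP=2+0=2, FN=2+5=7 → 10/19 = 0.5263
  fear: TP=5, FP=2+0=2, FN=2+0=2 → 10/14 = 0.7143
  surprise: TP=10, FP=5+0=5, FN=0+0=0 → 20/25 = 0.8000
Weighted-F1 score = Σ (supportᵢ/N)·F1 scoreᵢ with N=29: (12/29)·0.5263 + (7/29)·0.7143 + (10/29)·0.8000 = 0.666

0.666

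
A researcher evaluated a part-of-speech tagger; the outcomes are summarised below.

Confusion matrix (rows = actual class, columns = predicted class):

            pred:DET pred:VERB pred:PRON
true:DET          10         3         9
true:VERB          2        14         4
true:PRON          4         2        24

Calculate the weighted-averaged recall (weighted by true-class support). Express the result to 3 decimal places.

Per-class recall (TP/(TP+FN)):
  DET: TP=10, FN=3+9=12 → 10/22 = 0.4545
  VERB: TP=14, FN=2+4=6 → 14/20 = 0.7000
  PRON: TP=24, FN=4+2=6 → 24/30 = 0.8000
Weighted-recall = Σ (supportᵢ/N)·recallᵢ with N=72: (22/72)·0.4545 + (20/72)·0.7000 + (30/72)·0.8000 = 0.667

0.667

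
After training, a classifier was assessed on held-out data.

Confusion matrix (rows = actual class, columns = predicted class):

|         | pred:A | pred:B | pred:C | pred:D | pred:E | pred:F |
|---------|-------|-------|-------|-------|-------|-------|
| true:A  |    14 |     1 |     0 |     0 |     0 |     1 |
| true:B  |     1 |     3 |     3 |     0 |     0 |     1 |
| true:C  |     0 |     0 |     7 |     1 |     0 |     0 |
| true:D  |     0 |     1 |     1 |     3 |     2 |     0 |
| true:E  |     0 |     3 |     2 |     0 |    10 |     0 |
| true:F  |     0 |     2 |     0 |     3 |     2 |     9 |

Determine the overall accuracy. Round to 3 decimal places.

Accuracy = trace / total = (14+3+7+3+10+9=46) / 70 = 46/70 = 0.657

0.657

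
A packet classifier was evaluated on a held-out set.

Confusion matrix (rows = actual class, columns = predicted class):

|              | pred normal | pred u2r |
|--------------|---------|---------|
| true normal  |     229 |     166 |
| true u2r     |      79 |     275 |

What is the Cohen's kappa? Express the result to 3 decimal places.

Observed agreement pₒ = trace/N = 504/749 = 0.6729
Expected agreement pₑ = Σ (rowᵢ·colᵢ)/N² = (395·308 + 354·441)/749² = 0.4951
κ = (pₒ − pₑ)/(1 − pₑ) = (0.6729 − 0.4951)/(1 − 0.4951) = 0.352

0.352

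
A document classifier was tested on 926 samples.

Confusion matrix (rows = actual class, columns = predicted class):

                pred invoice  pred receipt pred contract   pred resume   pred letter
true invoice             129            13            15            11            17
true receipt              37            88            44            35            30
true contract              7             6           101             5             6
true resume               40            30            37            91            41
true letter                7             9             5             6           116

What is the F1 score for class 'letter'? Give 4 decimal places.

Treat 'letter' as positive and all other classes as negative.
F1 score = 2·TP/(2·TP+FP+FN).
letter: TP=116, FP=17+30+6+41=94, FN=7+9+5+6=27 → 232/353 = 0.65722

0.6572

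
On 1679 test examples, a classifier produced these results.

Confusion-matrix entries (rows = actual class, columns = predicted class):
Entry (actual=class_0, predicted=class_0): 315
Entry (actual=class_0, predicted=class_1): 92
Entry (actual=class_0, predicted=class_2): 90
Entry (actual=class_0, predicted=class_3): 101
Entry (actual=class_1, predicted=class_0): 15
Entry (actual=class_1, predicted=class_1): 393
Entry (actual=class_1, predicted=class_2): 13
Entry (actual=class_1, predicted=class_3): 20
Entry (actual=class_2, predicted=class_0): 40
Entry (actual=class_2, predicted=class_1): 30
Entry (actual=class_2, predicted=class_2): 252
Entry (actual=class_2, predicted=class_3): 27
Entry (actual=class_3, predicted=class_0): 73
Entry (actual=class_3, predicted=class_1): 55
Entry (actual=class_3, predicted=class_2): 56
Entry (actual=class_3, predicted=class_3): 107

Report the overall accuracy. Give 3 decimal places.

Accuracy = trace / total = (315+393+252+107=1067) / 1679 = 1067/1679 = 0.635

0.635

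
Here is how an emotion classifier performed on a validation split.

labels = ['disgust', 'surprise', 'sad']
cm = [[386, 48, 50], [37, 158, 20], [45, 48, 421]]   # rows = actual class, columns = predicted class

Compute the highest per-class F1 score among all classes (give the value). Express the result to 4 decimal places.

Per-class F1 score (2·TP/(2·TP+FP+FN)):
  disgust: TP=386, FP=37+45=82, FN=48+50=98 → 772/952 = 0.81092
  surprise: TP=158, FP=48+48=96, FN=37+20=57 → 316/469 = 0.67377
  sad: TP=421, FP=50+20=70, FN=45+48=93 → 842/1005 = 0.83781
Highest is class 'sad' with F1 score = 0.8378.

0.8378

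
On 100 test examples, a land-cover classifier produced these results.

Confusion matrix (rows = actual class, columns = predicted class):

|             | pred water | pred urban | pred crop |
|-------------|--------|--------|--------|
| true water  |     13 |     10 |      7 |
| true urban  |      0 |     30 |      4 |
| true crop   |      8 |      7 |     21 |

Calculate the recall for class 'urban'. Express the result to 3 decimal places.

0.882

Take TP from the diagonal, FP from the rest of the 'urban' prediction marginal, FN from the rest of the 'urban' actual marginal.
recall = TP/(TP+FN).
urban: TP=30, FN=0+4=4 → 30/34 = 0.8824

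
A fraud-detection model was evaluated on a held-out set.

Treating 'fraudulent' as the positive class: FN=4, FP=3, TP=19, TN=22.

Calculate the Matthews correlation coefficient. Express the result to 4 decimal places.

MCC = (TP·TN − FP·FN) / √((TP+FP)(TP+FN)(TN+FP)(TN+FN))
Numerator = 19·22 − 3·4 = 406
Denominator = √(22·23·25·26) = √328900 = 573.4980
MCC = 406 / 573.4980 = 0.7079

0.7079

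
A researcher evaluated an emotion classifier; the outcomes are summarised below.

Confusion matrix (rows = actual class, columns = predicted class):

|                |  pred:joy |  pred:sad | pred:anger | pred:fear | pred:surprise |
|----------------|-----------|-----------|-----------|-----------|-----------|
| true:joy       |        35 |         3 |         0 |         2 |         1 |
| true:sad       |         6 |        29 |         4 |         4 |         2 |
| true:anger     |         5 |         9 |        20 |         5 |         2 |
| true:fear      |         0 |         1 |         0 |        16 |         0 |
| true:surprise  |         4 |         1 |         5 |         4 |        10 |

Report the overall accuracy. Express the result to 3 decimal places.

Accuracy = trace / total = (35+29+20+16+10=110) / 168 = 110/168 = 0.655

0.655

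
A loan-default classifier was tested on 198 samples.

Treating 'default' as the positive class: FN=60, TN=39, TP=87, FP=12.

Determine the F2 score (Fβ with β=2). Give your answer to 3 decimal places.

Fβ = (1+β²)·TP / ((1+β²)·TP + β²·FN + FP), with β²=4
= 5·87 / (5·87 + 4·60 + 12) = 0.633

0.633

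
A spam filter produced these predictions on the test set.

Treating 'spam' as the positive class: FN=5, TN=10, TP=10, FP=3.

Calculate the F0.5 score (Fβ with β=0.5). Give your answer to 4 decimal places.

Fβ = (1+β²)·TP / ((1+β²)·TP + β²·FN + FP), with β²=1/4
= 1.25·10 / (1.25·10 + 0.25·5 + 3) = 0.7463

0.7463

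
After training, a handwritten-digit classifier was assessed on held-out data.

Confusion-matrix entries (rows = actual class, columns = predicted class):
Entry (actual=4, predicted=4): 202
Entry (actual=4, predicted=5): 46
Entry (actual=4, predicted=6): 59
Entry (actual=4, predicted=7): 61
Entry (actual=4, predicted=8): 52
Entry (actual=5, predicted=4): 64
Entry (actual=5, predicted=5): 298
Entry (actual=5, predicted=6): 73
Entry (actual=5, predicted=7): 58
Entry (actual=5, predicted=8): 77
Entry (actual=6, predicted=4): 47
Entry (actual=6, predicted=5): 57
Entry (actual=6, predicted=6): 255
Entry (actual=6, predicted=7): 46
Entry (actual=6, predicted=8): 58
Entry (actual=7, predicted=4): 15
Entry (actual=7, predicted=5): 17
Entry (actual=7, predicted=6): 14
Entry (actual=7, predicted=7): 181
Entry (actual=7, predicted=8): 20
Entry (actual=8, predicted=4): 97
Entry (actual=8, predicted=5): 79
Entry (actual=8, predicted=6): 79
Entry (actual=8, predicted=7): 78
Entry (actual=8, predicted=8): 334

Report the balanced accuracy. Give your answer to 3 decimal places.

0.558

Balanced accuracy = mean of per-class recall.
  4: recall = 202/420 = 0.4810
  5: recall = 298/570 = 0.5228
  6: recall = 255/463 = 0.5508
  7: recall = 181/247 = 0.7328
  8: recall = 334/667 = 0.5007
Mean = (0.4810 + 0.5228 + 0.5508 + 0.7328 + 0.5007) / 5 = 0.558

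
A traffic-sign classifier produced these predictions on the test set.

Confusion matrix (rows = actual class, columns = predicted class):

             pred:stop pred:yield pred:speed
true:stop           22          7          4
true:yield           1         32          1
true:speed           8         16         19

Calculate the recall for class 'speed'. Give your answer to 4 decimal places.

0.4419

One-vs-rest for 'speed': TP = diagonal; FP = other classes predicted 'speed'; FN = 'speed' predicted as other.
recall = TP/(TP+FN).
speed: TP=19, FN=8+16=24 → 19/43 = 0.44186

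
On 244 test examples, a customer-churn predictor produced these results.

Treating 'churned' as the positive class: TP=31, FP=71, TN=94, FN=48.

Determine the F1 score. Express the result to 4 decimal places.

Precision = TP/(TP+FP) = 31/102 = 0.3039
Recall = TP/(TP+FN) = 31/79 = 0.3924
F1 = 2·TP/(2·TP+FP+FN) = 62/181 = 0.3425

0.3425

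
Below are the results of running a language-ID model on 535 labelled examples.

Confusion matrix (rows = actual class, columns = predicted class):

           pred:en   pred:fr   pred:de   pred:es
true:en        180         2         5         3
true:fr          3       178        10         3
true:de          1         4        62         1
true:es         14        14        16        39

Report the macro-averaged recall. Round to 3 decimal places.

0.812

Per-class recall (TP/(TP+FN)):
  en: TP=180, FN=2+5+3=10 → 180/190 = 0.9474
  fr: TP=178, FN=3+10+3=16 → 178/194 = 0.9175
  de: TP=62, FN=1+4+1=6 → 62/68 = 0.9118
  es: TP=39, FN=14+14+16=44 → 39/83 = 0.4699
Macro-recall = mean = (0.9474 + 0.9175 + 0.9118 + 0.4699) / 4 = 0.812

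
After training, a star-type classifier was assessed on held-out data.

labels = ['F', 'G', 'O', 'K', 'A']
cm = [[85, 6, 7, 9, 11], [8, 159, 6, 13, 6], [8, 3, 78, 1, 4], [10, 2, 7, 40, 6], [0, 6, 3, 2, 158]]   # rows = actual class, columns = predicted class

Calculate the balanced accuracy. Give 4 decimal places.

Balanced accuracy = mean of per-class recall.
  F: recall = 85/118 = 0.72034
  G: recall = 159/192 = 0.82813
  O: recall = 78/94 = 0.82979
  K: recall = 40/65 = 0.61538
  A: recall = 158/169 = 0.93491
Mean = (0.72034 + 0.82813 + 0.82979 + 0.61538 + 0.93491) / 5 = 0.7857

0.7857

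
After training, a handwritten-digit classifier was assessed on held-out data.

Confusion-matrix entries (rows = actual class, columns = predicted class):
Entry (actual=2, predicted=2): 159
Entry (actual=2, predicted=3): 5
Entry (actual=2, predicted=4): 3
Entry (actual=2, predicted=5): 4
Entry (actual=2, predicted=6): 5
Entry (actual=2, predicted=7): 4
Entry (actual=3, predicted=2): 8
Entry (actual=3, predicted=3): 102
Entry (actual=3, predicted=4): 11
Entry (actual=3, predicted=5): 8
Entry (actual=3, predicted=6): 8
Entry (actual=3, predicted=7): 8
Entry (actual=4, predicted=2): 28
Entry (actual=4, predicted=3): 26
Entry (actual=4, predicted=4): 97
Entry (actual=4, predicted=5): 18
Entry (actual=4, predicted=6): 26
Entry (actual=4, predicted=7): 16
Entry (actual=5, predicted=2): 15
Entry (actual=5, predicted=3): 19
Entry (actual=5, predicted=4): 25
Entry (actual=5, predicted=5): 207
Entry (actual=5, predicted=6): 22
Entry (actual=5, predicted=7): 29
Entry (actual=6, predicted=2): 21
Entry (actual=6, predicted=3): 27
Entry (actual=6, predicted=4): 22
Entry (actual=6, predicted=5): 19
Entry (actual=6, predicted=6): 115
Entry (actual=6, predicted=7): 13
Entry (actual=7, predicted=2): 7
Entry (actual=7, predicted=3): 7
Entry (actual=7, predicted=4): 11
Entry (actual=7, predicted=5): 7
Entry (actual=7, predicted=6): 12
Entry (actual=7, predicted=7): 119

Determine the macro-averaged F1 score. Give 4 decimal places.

0.6409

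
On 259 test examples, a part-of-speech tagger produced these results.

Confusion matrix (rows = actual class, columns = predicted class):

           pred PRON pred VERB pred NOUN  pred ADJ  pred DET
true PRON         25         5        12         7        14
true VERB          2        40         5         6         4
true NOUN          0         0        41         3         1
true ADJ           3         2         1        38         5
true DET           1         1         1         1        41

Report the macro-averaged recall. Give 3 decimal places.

0.739

Per-class recall (TP/(TP+FN)):
  PRON: TP=25, FN=5+12+7+14=38 → 25/63 = 0.3968
  VERB: TP=40, FN=2+5+6+4=17 → 40/57 = 0.7018
  NOUN: TP=41, FN=0+0+3+1=4 → 41/45 = 0.9111
  ADJ: TP=38, FN=3+2+1+5=11 → 38/49 = 0.7755
  DET: TP=41, FN=1+1+1+1=4 → 41/45 = 0.9111
Macro-recall = mean = (0.3968 + 0.7018 + 0.9111 + 0.7755 + 0.9111) / 5 = 0.739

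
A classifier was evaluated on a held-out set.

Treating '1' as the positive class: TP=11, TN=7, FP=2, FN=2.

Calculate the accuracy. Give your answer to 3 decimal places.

0.818

Accuracy = (TP+TN)/N = (11+7)/22 = 0.818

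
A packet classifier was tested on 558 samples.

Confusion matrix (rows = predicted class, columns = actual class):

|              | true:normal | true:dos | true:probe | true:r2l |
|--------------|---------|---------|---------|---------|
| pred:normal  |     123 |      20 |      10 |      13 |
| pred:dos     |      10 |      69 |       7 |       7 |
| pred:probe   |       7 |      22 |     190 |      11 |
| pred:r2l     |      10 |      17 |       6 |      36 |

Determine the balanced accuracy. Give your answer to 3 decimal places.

0.697

Balanced accuracy = mean of per-class recall.
  normal: recall = 123/150 = 0.8200
  dos: recall = 69/128 = 0.5391
  probe: recall = 190/213 = 0.8920
  r2l: recall = 36/67 = 0.5373
Mean = (0.8200 + 0.5391 + 0.8920 + 0.5373) / 4 = 0.697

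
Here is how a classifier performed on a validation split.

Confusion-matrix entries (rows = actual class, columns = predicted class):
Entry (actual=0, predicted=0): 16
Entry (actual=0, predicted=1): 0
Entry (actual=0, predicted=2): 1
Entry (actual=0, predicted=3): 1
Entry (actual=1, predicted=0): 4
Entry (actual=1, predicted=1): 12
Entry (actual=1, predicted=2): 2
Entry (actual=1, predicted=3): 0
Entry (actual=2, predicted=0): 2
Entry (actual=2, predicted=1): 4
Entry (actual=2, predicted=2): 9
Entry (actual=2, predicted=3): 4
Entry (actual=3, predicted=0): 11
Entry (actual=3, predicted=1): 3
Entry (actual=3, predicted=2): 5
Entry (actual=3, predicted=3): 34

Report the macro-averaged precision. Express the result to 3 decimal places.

0.629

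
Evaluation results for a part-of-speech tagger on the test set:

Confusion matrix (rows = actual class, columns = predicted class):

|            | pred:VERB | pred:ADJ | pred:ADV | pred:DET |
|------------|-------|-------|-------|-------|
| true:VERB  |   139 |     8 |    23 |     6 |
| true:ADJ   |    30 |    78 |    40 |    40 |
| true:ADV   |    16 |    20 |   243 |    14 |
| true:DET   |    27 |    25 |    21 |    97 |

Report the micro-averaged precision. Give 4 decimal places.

0.6735

Micro-averaging pools counts across classes: ΣTP=557, ΣFP=270, ΣFN=270.
Micro-precision = TP/(TP+FP) on pooled counts = 0.6735 (equals overall accuracy in single-label multiclass).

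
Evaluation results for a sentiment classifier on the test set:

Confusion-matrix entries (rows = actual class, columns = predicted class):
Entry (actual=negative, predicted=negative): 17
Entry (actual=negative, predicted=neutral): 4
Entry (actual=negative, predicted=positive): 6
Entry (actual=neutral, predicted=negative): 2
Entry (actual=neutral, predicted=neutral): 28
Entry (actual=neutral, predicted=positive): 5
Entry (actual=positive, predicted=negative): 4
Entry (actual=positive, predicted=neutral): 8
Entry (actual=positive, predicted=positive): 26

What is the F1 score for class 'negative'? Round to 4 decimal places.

Take TP from the diagonal, FP from the rest of the 'negative' prediction marginal, FN from the rest of the 'negative' actual marginal.
F1 score = 2·TP/(2·TP+FP+FN).
negative: TP=17, FP=2+4=6, FN=4+6=10 → 34/50 = 0.68000

0.6800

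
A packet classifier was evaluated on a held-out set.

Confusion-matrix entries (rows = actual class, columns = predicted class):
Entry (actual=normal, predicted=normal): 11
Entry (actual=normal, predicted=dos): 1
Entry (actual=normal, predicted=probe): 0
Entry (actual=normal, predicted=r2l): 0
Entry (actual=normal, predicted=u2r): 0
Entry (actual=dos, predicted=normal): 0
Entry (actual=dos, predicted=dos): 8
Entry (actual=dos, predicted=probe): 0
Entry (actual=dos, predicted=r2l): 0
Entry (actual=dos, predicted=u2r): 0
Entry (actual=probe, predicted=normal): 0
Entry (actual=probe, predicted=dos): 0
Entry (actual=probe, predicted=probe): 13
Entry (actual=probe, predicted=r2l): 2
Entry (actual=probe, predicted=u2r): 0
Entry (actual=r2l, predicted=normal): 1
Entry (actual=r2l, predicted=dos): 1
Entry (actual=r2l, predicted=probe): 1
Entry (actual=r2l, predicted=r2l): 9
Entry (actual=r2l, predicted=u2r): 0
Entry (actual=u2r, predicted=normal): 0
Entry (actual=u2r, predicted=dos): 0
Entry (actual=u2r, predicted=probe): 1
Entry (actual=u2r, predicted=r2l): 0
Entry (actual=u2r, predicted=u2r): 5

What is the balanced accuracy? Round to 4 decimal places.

0.8733

Balanced accuracy = mean of per-class recall.
  normal: recall = 11/12 = 0.91667
  dos: recall = 8/8 = 1.00000
  probe: recall = 13/15 = 0.86667
  r2l: recall = 9/12 = 0.75000
  u2r: recall = 5/6 = 0.83333
Mean = (0.91667 + 1.00000 + 0.86667 + 0.75000 + 0.83333) / 5 = 0.8733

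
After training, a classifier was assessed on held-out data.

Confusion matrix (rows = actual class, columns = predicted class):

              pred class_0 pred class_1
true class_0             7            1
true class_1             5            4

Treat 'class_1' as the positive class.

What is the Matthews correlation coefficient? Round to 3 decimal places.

MCC = (TP·TN − FP·FN) / √((TP+FP)(TP+FN)(TN+FP)(TN+FN))
Numerator = 4·7 − 1·5 = 23
Denominator = √(5·9·8·12) = √4320 = 65.7267
MCC = 23 / 65.7267 = 0.350

0.350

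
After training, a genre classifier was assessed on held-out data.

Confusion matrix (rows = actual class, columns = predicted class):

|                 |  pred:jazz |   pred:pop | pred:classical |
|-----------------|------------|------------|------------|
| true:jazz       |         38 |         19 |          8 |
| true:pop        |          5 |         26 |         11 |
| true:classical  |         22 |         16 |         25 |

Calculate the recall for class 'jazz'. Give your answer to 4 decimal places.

0.5846

One-vs-rest for 'jazz': TP = diagonal; FP = other classes predicted 'jazz'; FN = 'jazz' predicted as other.
recall = TP/(TP+FN).
jazz: TP=38, FN=19+8=27 → 38/65 = 0.58462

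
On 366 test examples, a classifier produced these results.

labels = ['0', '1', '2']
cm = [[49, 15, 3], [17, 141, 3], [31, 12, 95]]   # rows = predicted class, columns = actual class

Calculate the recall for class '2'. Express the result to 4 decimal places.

recall = TP/(TP+FN).
2: TP=95, FN=3+3=6 → 95/101 = 0.94059

0.9406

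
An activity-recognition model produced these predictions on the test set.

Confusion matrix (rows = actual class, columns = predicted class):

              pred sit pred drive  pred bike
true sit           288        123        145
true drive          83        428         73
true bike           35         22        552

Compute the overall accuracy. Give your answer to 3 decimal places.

0.725

Accuracy = trace / total = (288+428+552=1268) / 1749 = 1268/1749 = 0.725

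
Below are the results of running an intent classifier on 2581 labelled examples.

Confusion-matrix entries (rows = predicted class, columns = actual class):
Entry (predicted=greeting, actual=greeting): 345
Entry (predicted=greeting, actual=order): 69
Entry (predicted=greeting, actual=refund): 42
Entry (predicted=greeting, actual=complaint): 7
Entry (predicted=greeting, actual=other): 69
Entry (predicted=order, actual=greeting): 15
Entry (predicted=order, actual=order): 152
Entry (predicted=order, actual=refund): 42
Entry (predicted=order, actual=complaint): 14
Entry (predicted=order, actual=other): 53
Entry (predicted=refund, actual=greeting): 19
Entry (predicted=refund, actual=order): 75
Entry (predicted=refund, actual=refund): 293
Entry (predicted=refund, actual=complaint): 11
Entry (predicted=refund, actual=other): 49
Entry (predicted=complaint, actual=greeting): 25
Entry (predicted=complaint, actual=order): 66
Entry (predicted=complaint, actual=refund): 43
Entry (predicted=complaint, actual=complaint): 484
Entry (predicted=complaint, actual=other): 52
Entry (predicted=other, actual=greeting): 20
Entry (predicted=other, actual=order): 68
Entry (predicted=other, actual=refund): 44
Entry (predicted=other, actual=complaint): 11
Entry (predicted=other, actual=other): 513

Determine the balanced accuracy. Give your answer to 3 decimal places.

Balanced accuracy = mean of per-class recall.
  greeting: recall = 345/424 = 0.8137
  order: recall = 152/430 = 0.3535
  refund: recall = 293/464 = 0.6315
  complaint: recall = 484/527 = 0.9184
  other: recall = 513/736 = 0.6970
Mean = (0.8137 + 0.3535 + 0.6315 + 0.9184 + 0.6970) / 5 = 0.683

0.683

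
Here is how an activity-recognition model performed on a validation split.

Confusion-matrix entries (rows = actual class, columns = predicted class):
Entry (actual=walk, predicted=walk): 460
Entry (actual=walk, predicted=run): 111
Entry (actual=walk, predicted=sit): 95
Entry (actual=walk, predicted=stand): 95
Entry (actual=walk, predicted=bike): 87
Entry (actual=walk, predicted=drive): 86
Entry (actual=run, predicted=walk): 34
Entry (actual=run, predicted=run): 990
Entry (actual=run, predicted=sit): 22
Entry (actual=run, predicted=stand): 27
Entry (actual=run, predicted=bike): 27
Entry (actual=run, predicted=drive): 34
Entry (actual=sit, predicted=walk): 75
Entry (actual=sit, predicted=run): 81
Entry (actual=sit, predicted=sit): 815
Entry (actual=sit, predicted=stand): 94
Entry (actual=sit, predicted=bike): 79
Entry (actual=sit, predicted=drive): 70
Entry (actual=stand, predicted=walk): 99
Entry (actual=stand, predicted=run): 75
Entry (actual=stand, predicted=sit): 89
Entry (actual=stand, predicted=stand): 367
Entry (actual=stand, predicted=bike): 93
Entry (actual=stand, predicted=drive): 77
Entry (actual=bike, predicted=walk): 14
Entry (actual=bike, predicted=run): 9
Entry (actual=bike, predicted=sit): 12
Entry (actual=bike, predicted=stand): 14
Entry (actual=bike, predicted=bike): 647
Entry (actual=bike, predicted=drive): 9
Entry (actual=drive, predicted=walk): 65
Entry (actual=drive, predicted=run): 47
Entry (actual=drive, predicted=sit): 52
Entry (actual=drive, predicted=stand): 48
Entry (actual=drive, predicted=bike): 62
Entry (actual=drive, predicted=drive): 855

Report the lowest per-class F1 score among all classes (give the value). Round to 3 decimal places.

Per-class F1 score (2·TP/(2·TP+FP+FN)):
  walk: TP=460, FP=34+75+99+14+65=287, FN=111+95+95+87+86=474 → 920/1681 = 0.5473
  run: TP=990, FP=111+81+75+9+47=323, FN=34+22+27+27+34=144 → 1980/2447 = 0.8092
  sit: TP=815, FP=95+22+89+12+52=270, FN=75+81+94+79+70=399 → 1630/2299 = 0.7090
  stand: TP=367, FP=95+27+94+14+48=278, FN=99+75+89+93+77=433 → 734/1445 = 0.5080
  bike: TP=647, FP=87+27+79+93+62=348, FN=14+9+12+14+9=58 → 1294/1700 = 0.7612
  drive: TP=855, FP=86+34+70+77+9=276, FN=65+47+52+48+62=274 → 1710/2260 = 0.7566
Lowest is class 'stand' with F1 score = 0.508.

0.508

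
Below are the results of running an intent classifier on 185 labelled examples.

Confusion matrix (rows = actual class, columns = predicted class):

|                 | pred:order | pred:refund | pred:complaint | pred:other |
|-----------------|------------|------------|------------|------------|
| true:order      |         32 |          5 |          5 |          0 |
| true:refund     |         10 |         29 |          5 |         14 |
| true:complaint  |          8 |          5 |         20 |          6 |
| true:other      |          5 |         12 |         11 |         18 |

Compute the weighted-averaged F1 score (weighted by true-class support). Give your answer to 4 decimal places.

Per-class F1 score (2·TP/(2·TP+FP+FN)):
  order: TP=32, FP=10+8+5=23, FN=5+5+0=10 → 64/97 = 0.65979
  refund: TP=29, FP=5+5+12=22, FN=10+5+14=29 → 58/109 = 0.53211
  complaint: TP=20, FP=5+5+11=21, FN=8+5+6=19 → 40/80 = 0.50000
  other: TP=18, FP=0+14+6=20, FN=5+12+11=28 → 36/84 = 0.42857
Weighted-F1 score = Σ (supportᵢ/N)·F1 scoreᵢ with N=185: (42/185)·0.65979 + (58/185)·0.53211 + (39/185)·0.50000 + (46/185)·0.42857 = 0.5286

0.5286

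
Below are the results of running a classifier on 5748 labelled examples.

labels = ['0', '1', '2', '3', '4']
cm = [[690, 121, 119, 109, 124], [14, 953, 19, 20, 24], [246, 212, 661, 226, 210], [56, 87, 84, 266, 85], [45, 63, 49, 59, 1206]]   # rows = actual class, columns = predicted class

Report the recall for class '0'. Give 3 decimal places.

0.593

Treat '0' as positive and all other classes as negative.
recall = TP/(TP+FN).
0: TP=690, FN=121+119+109+124=473 → 690/1163 = 0.5933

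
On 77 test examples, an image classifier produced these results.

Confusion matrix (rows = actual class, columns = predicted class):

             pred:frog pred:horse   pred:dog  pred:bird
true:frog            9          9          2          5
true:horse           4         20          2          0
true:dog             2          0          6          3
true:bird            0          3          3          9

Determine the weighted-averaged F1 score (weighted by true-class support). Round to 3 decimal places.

0.560

Per-class F1 score (2·TP/(2·TP+FP+FN)):
  frog: TP=9, FP=4+2+0=6, FN=9+2+5=16 → 18/40 = 0.4500
  horse: TP=20, FP=9+0+3=12, FN=4+2+0=6 → 40/58 = 0.6897
  dog: TP=6, FP=2+2+3=7, FN=2+0+3=5 → 12/24 = 0.5000
  bird: TP=9, FP=5+0+3=8, FN=0+3+3=6 → 18/32 = 0.5625
Weighted-F1 score = Σ (supportᵢ/N)·F1 scoreᵢ with N=77: (25/77)·0.4500 + (26/77)·0.6897 + (11/77)·0.5000 + (15/77)·0.5625 = 0.560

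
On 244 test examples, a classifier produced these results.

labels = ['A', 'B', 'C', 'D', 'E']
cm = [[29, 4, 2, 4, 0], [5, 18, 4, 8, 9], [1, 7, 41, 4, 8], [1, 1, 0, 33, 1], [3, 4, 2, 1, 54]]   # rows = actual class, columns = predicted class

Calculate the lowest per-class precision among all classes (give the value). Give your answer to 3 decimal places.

Per-class precision (TP/(TP+FP)):
  A: TP=29, FP=5+1+1+3=10 → 29/39 = 0.7436
  B: TP=18, FP=4+7+1+4=16 → 18/34 = 0.5294
  C: TP=41, FP=2+4+0+2=8 → 41/49 = 0.8367
  D: TP=33, FP=4+8+4+1=17 → 33/50 = 0.6600
  E: TP=54, FP=0+9+8+1=18 → 54/72 = 0.7500
Lowest is class 'B' with precision = 0.529.

0.529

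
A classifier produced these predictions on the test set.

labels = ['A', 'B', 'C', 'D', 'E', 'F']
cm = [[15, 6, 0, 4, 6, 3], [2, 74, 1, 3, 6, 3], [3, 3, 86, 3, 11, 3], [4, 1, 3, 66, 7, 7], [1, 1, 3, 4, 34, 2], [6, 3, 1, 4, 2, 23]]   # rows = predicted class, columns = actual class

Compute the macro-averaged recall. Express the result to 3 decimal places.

Per-class recall (TP/(TP+FN)):
  A: TP=15, FN=2+3+4+1+6=16 → 15/31 = 0.4839
  B: TP=74, FN=6+3+1+1+3=14 → 74/88 = 0.8409
  C: TP=86, FN=0+1+3+3+1=8 → 86/94 = 0.9149
  D: TP=66, FN=4+3+3+4+4=18 → 66/84 = 0.7857
  E: TP=34, FN=6+6+11+7+2=32 → 34/66 = 0.5152
  F: TP=23, FN=3+3+3+7+2=18 → 23/41 = 0.5610
Macro-recall = mean = (0.4839 + 0.8409 + 0.9149 + 0.7857 + 0.5152 + 0.5610) / 6 = 0.684

0.684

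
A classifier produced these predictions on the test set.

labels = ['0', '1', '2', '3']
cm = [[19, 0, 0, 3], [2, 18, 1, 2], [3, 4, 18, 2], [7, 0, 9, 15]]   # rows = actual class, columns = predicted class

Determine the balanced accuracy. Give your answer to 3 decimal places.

0.699

Balanced accuracy = mean of per-class recall.
  0: recall = 19/22 = 0.8636
  1: recall = 18/23 = 0.7826
  2: recall = 18/27 = 0.6667
  3: recall = 15/31 = 0.4839
Mean = (0.8636 + 0.7826 + 0.6667 + 0.4839) / 4 = 0.699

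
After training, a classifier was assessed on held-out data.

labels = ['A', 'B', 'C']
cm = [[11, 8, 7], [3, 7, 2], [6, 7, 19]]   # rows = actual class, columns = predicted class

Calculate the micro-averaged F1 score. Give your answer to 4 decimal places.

0.5286

Micro-averaging pools counts across classes: ΣTP=37, ΣFP=33, ΣFN=33.
Micro-F1 score = 2·TP/(2·TP+FP+FN) on pooled counts = 0.5286 (equals overall accuracy in single-label multiclass).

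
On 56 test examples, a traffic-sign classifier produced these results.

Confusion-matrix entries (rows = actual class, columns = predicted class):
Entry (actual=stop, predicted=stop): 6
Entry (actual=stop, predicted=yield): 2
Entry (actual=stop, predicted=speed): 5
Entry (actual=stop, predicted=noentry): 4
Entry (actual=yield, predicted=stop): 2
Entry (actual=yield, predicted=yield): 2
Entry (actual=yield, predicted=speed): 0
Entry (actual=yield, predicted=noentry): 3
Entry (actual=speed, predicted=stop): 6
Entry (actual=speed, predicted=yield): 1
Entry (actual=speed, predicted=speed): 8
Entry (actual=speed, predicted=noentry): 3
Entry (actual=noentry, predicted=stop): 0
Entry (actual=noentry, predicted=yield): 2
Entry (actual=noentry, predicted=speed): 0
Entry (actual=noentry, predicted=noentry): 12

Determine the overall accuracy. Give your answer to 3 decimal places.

Accuracy = trace / total = (6+2+8+12=28) / 56 = 28/56 = 0.500

0.500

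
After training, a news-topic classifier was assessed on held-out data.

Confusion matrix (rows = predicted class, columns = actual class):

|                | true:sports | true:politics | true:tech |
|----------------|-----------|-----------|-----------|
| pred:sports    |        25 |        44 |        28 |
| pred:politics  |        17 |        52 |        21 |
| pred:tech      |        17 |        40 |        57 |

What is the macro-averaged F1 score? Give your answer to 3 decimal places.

0.433

Per-class F1 score (2·TP/(2·TP+FP+FN)):
  sports: TP=25, FP=44+28=72, FN=17+17=34 → 50/156 = 0.3205
  politics: TP=52, FP=17+21=38, FN=44+40=84 → 104/226 = 0.4602
  tech: TP=57, FP=17+40=57, FN=28+21=49 → 114/220 = 0.5182
Macro-F1 score = mean = (0.3205 + 0.4602 + 0.5182) / 3 = 0.433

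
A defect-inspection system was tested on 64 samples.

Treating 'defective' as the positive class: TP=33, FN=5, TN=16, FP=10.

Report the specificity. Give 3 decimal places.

Specificity = TN/(TN+FP) = 16/(16+10) = 0.615

0.615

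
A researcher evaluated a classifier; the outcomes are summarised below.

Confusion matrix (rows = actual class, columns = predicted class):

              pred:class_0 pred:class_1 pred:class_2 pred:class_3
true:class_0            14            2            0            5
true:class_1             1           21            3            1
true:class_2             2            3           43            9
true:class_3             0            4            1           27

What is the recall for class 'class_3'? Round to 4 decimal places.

0.8438

Take TP from the diagonal, FP from the rest of the 'class_3' prediction marginal, FN from the rest of the 'class_3' actual marginal.
recall = TP/(TP+FN).
class_3: TP=27, FN=0+4+1=5 → 27/32 = 0.84375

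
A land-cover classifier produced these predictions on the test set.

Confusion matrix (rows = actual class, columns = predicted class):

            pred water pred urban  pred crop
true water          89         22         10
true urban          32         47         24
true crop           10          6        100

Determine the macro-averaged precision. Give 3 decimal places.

0.684

Per-class precision (TP/(TP+FP)):
  water: TP=89, FP=32+10=42 → 89/131 = 0.6794
  urban: TP=47, FP=22+6=28 → 47/75 = 0.6267
  crop: TP=100, FP=10+24=34 → 100/134 = 0.7463
Macro-precision = mean = (0.6794 + 0.6267 + 0.7463) / 3 = 0.684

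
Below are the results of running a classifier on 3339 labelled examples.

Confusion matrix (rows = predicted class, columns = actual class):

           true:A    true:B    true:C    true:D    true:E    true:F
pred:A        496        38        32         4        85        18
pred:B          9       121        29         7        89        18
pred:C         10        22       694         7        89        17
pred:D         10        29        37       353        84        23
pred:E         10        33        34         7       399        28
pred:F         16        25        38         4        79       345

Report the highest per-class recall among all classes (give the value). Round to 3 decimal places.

Per-class recall (TP/(TP+FN)):
  A: TP=496, FN=9+10+10+10+16=55 → 496/551 = 0.9002
  B: TP=121, FN=38+22+29+33+25=147 → 121/268 = 0.4515
  C: TP=694, FN=32+29+37+34+38=170 → 694/864 = 0.8032
  D: TP=353, FN=4+7+7+7+4=29 → 353/382 = 0.9241
  E: TP=399, FN=85+89+89+84+79=426 → 399/825 = 0.4836
  F: TP=345, FN=18+18+17+23+28=104 → 345/449 = 0.7684
Highest is class 'D' with recall = 0.924.

0.924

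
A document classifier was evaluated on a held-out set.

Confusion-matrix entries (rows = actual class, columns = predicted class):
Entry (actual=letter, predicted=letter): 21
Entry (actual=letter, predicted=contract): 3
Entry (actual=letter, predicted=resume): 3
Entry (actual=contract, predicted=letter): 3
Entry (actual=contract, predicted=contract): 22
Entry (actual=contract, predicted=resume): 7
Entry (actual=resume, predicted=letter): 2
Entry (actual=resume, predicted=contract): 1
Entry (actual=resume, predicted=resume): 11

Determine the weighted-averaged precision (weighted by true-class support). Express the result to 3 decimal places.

0.770

Per-class precision (TP/(TP+FP)):
  letter: TP=21, FP=3+2=5 → 21/26 = 0.8077
  contract: TP=22, FP=3+1=4 → 22/26 = 0.8462
  resume: TP=11, FP=3+7=10 → 11/21 = 0.5238
Weighted-precision = Σ (supportᵢ/N)·precisionᵢ with N=73: (27/73)·0.8077 + (32/73)·0.8462 + (14/73)·0.5238 = 0.770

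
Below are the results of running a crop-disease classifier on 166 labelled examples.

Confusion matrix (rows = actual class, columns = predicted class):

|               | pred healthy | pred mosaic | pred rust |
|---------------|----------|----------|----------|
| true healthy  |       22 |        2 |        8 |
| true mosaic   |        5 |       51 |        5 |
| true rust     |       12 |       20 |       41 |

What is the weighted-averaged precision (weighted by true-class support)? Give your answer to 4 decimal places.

0.6994

Per-class precision (TP/(TP+FP)):
  healthy: TP=22, FP=5+12=17 → 22/39 = 0.56410
  mosaic: TP=51, FP=2+20=22 → 51/73 = 0.69863
  rust: TP=41, FP=8+5=13 → 41/54 = 0.75926
Weighted-precision = Σ (supportᵢ/N)·precisionᵢ with N=166: (32/166)·0.56410 + (61/166)·0.69863 + (73/166)·0.75926 = 0.6994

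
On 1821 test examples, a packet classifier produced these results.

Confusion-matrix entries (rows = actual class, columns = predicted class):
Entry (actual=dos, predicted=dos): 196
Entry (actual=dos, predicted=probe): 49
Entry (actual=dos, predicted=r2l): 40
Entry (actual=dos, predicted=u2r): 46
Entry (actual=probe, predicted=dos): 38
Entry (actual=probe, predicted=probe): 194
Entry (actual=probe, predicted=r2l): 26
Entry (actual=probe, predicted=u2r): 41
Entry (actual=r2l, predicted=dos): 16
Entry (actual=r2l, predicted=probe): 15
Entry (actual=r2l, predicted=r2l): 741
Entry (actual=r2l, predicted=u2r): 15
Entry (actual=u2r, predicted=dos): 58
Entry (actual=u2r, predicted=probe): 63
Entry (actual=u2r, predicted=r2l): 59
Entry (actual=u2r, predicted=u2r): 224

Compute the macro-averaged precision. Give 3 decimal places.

Per-class precision (TP/(TP+FP)):
  dos: TP=196, FP=38+16+58=112 → 196/308 = 0.6364
  probe: TP=194, FP=49+15+63=127 → 194/321 = 0.6044
  r2l: TP=741, FP=40+26+59=125 → 741/866 = 0.8557
  u2r: TP=224, FP=46+41+15=102 → 224/326 = 0.6871
Macro-precision = mean = (0.6364 + 0.6044 + 0.8557 + 0.6871) / 4 = 0.696

0.696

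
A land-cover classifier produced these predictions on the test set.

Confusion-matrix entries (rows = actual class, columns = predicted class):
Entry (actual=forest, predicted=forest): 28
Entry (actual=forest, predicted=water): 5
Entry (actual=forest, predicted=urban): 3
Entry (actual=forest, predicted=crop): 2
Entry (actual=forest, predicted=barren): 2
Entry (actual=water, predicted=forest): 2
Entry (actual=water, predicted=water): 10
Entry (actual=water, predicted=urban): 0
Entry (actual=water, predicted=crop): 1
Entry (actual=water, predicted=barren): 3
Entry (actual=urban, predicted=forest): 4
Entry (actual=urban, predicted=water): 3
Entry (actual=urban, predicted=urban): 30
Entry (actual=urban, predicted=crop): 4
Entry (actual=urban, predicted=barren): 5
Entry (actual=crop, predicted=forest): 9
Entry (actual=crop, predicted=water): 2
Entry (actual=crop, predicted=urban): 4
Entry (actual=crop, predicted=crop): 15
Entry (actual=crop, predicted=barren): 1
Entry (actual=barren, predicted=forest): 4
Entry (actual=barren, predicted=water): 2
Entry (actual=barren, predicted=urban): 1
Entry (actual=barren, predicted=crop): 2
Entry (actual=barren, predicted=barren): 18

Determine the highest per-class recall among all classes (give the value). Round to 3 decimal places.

0.700

Per-class recall (TP/(TP+FN)):
  forest: TP=28, FN=5+3+2+2=12 → 28/40 = 0.7000
  water: TP=10, FN=2+0+1+3=6 → 10/16 = 0.6250
  urban: TP=30, FN=4+3+4+5=16 → 30/46 = 0.6522
  crop: TP=15, FN=9+2+4+1=16 → 15/31 = 0.4839
  barren: TP=18, FN=4+2+1+2=9 → 18/27 = 0.6667
Highest is class 'forest' with recall = 0.700.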